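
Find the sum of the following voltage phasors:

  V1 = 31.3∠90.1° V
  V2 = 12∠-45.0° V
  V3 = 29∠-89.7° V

Step 1 — Convert each phasor to rectangular form:
  V1 = 31.3·(cos(90.1°) + j·sin(90.1°)) = -0.05463 + j31.3 V
  V2 = 12·(cos(-45.0°) + j·sin(-45.0°)) = 8.485 - j8.485 V
  V3 = 29·(cos(-89.7°) + j·sin(-89.7°)) = 0.1518 - j29 V
Step 2 — Sum components: V_total = 8.582 - j6.185 V.
Step 3 — Convert to polar: |V_total| = 10.58 V, ∠V_total = -35.8°.

V_total = 10.58∠-35.8° V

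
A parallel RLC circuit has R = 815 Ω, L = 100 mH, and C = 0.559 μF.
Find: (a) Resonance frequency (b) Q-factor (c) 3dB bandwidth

Step 1 — Resonance: ω₀ = 1/√(LC) = 1/√(0.1·5.59e-07) = 4230 rad/s.
Step 2 — f₀ = ω₀/(2π) = 673.2 Hz.
Step 3 — Parallel Q: Q = R/(ω₀L) = 815/(4230·0.1) = 1.927.
Step 4 — Bandwidth: Δω = ω₀/Q = 2195 rad/s; BW = Δω/(2π) = 349.3 Hz.

(a) f₀ = 673.2 Hz  (b) Q = 1.927  (c) BW = 349.3 Hz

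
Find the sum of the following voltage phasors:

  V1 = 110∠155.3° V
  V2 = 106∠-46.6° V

Step 1 — Convert each phasor to rectangular form:
  V1 = 110·(cos(155.3°) + j·sin(155.3°)) = -99.94 + j45.97 V
  V2 = 106·(cos(-46.6°) + j·sin(-46.6°)) = 72.83 - j77.02 V
Step 2 — Sum components: V_total = -27.1 - j31.05 V.
Step 3 — Convert to polar: |V_total| = 41.22 V, ∠V_total = -131.1°.

V_total = 41.22∠-131.1° V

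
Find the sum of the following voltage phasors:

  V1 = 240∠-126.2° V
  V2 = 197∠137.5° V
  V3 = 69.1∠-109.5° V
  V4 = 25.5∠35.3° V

Step 1 — Convert each phasor to rectangular form:
  V1 = 240·(cos(-126.2°) + j·sin(-126.2°)) = -141.7 - j193.7 V
  V2 = 197·(cos(137.5°) + j·sin(137.5°)) = -145.2 + j133.1 V
  V3 = 69.1·(cos(-109.5°) + j·sin(-109.5°)) = -23.07 - j65.14 V
  V4 = 25.5·(cos(35.3°) + j·sin(35.3°)) = 20.81 + j14.74 V
Step 2 — Sum components: V_total = -289.2 - j111 V.
Step 3 — Convert to polar: |V_total| = 309.8 V, ∠V_total = -159.0°.

V_total = 309.8∠-159.0° V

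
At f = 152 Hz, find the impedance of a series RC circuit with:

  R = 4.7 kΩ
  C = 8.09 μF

Step 1 — Angular frequency: ω = 2π·f = 2π·152 = 955 rad/s.
Step 2 — Component impedances:
  R: Z = R = 4700 Ω
  C: Z = 1/(jωC) = -j/(ω·C) = 0 - j129.4 Ω
Step 3 — Series combination: Z_total = R + C = 4700 - j129.4 Ω = 4702∠-1.6° Ω.

Z = 4700 - j129.4 Ω = 4702∠-1.6° Ω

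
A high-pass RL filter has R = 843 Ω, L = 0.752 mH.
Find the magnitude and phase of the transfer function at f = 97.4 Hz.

Step 1 — Angular frequency: ω = 2π·97.4 = 612 rad/s.
Step 2 — Transfer function: H(jω) = jωL/(R + jωL).
Step 3 — Numerator jωL = j·0.4602; denominator R + jωL = 843 + j0.4602.
Step 4 — H = 2.98e-07 + j0.0005459.
Step 5 — Magnitude: |H| = 0.0005459 (-65.3 dB); phase: φ = 90.0°.

|H| = 0.0005459 (-65.3 dB), φ = 90.0°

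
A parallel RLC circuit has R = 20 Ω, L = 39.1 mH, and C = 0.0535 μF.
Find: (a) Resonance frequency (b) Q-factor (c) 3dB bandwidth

Step 1 — Resonance: ω₀ = 1/√(LC) = 1/√(0.0391·5.35e-08) = 2.186e+04 rad/s.
Step 2 — f₀ = ω₀/(2π) = 3480 Hz.
Step 3 — Parallel Q: Q = R/(ω₀L) = 20/(2.186e+04·0.0391) = 0.02339.
Step 4 — Bandwidth: Δω = ω₀/Q = 9.346e+05 rad/s; BW = Δω/(2π) = 1.487e+05 Hz.

(a) f₀ = 3480 Hz  (b) Q = 0.02339  (c) BW = 1.487e+05 Hz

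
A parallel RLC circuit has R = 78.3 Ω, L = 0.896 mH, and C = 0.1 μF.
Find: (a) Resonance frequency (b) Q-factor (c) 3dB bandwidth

Step 1 — Resonance: ω₀ = 1/√(LC) = 1/√(0.000896·1e-07) = 1.056e+05 rad/s.
Step 2 — f₀ = ω₀/(2π) = 1.681e+04 Hz.
Step 3 — Parallel Q: Q = R/(ω₀L) = 78.3/(1.056e+05·0.000896) = 0.8272.
Step 4 — Bandwidth: Δω = ω₀/Q = 1.277e+05 rad/s; BW = Δω/(2π) = 2.033e+04 Hz.

(a) f₀ = 1.681e+04 Hz  (b) Q = 0.8272  (c) BW = 2.033e+04 Hz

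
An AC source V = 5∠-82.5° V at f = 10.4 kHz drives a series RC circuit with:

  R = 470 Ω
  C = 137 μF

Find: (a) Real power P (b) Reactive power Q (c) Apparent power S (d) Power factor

Step 1 — Angular frequency: ω = 2π·f = 2π·1.04e+04 = 6.535e+04 rad/s.
Step 2 — Component impedances:
  R: Z = R = 470 Ω
  C: Z = 1/(jωC) = -j/(ω·C) = 0 - j0.1117 Ω
Step 3 — Series combination: Z_total = R + C = 470 - j0.1117 Ω = 470∠-0.0° Ω.
Step 4 — Source phasor: V = 5∠-82.5° V = 0.6526 - j4.957 V.
Step 5 — Current: I = V / Z = 0.001391 - j0.01055 A = 0.01064∠-82.5° A.
Step 6 — Complex power: S = V·I* = 0.05319 - j1.264e-05 VA.
Step 7 — Real power: P = Re(S) = 0.05319 W.
Step 8 — Reactive power: Q = Im(S) = -1.264e-05 VAR.
Step 9 — Apparent power: |S| = 0.05319 VA.
Step 10 — Power factor: PF = P/|S| = 1 (leading).

(a) P = 0.05319 W  (b) Q = -1.264e-05 VAR  (c) S = 0.05319 VA  (d) PF = 1 (leading)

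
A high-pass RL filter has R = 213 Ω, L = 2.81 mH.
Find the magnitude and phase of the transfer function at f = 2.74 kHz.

Step 1 — Angular frequency: ω = 2π·2740 = 1.722e+04 rad/s.
Step 2 — Transfer function: H(jω) = jωL/(R + jωL).
Step 3 — Numerator jωL = j·48.38; denominator R + jωL = 213 + j48.38.
Step 4 — H = 0.04905 + j0.216.
Step 5 — Magnitude: |H| = 0.2215 (-13.1 dB); phase: φ = 77.2°.

|H| = 0.2215 (-13.1 dB), φ = 77.2°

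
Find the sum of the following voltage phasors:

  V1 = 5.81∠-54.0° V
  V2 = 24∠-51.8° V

Step 1 — Convert each phasor to rectangular form:
  V1 = 5.81·(cos(-54.0°) + j·sin(-54.0°)) = 3.415 - j4.7 V
  V2 = 24·(cos(-51.8°) + j·sin(-51.8°)) = 14.84 - j18.86 V
Step 2 — Sum components: V_total = 18.26 - j23.56 V.
Step 3 — Convert to polar: |V_total| = 29.81 V, ∠V_total = -52.2°.

V_total = 29.81∠-52.2° V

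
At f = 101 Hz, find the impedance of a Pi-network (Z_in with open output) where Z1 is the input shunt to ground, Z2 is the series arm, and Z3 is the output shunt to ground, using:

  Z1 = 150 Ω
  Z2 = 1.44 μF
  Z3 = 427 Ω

Step 1 — Angular frequency: ω = 2π·f = 2π·101 = 634.6 rad/s.
Step 2 — Component impedances:
  Z1: Z = R = 150 Ω
  Z2: Z = 1/(jωC) = -j/(ω·C) = 0 - j1094 Ω
  Z3: Z = R = 427 Ω
Step 3 — With open output, the series arm Z2 and the output shunt Z3 appear in series to ground: Z2 + Z3 = 427 - j1094 Ω.
Step 4 — Parallel with input shunt Z1: Z_in = Z1 || (Z2 + Z3) = 141.5 - j16.09 Ω = 142.4∠-6.5° Ω.

Z = 141.5 - j16.09 Ω = 142.4∠-6.5° Ω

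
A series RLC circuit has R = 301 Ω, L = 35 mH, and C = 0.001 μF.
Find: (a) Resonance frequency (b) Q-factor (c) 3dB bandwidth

Step 1 — Resonance condition Im(Z)=0 gives ω₀ = 1/√(LC).
Step 2 — ω₀ = 1/√(0.035·1e-09) = 1.69e+05 rad/s.
Step 3 — f₀ = ω₀/(2π) = 2.69e+04 Hz.
Step 4 — Series Q: Q = ω₀L/R = 1.69e+05·0.035/301 = 19.65.
Step 5 — 3dB bandwidth: Δω = ω₀/Q = 8600 rad/s; BW = Δω/(2π) = 1369 Hz.

(a) f₀ = 2.69e+04 Hz  (b) Q = 19.65  (c) BW = 1369 Hz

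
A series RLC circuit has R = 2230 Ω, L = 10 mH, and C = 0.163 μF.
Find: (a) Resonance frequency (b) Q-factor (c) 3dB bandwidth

Step 1 — Resonance: ω₀ = 1/√(LC) = 1/√(0.01·1.63e-07) = 2.477e+04 rad/s.
Step 2 — f₀ = ω₀/(2π) = 3942 Hz.
Step 3 — Series Q: Q = ω₀L/R = 2.477e+04·0.01/2230 = 0.1111.
Step 4 — Bandwidth: Δω = ω₀/Q = 2.23e+05 rad/s; BW = Δω/(2π) = 3.549e+04 Hz.

(a) f₀ = 3942 Hz  (b) Q = 0.1111  (c) BW = 3.549e+04 Hz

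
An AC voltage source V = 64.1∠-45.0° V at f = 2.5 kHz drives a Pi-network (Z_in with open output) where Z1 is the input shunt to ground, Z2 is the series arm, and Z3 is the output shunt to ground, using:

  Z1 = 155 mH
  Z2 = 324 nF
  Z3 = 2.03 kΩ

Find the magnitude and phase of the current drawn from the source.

Step 1 — Angular frequency: ω = 2π·f = 2π·2500 = 1.571e+04 rad/s.
Step 2 — Component impedances:
  Z1: Z = jωL = j·1.571e+04·0.155 = 0 + j2435 Ω
  Z2: Z = 1/(jωC) = -j/(ω·C) = 0 - j196.5 Ω
  Z3: Z = R = 2030 Ω
Step 3 — With open output, the series arm Z2 and the output shunt Z3 appear in series to ground: Z2 + Z3 = 2030 - j196.5 Ω.
Step 4 — Parallel with input shunt Z1: Z_in = Z1 || (Z2 + Z3) = 1318 + j981.6 Ω = 1643∠36.7° Ω.
Step 5 — Source phasor: V = 64.1∠-45.0° V = 45.33 - j45.33 V.
Step 6 — Ohm's law: I = V / Z_total = (45.33 - j45.33) / (1318 + j981.6) = 0.005645 - j0.0386 A.
Step 7 — Convert to polar: |I| = 0.03901 A, ∠I = -81.7°.

I = 0.03901∠-81.7° A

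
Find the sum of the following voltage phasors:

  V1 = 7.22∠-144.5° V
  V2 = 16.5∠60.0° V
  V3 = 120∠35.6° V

Step 1 — Convert each phasor to rectangular form:
  V1 = 7.22·(cos(-144.5°) + j·sin(-144.5°)) = -5.878 - j4.193 V
  V2 = 16.5·(cos(60.0°) + j·sin(60.0°)) = 8.25 + j14.29 V
  V3 = 120·(cos(35.6°) + j·sin(35.6°)) = 97.57 + j69.85 V
Step 2 — Sum components: V_total = 99.94 + j79.95 V.
Step 3 — Convert to polar: |V_total| = 128 V, ∠V_total = 38.7°.

V_total = 128∠38.7° V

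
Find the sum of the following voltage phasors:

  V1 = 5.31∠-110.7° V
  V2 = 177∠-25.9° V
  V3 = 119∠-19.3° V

Step 1 — Convert each phasor to rectangular form:
  V1 = 5.31·(cos(-110.7°) + j·sin(-110.7°)) = -1.877 - j4.967 V
  V2 = 177·(cos(-25.9°) + j·sin(-25.9°)) = 159.2 - j77.31 V
  V3 = 119·(cos(-19.3°) + j·sin(-19.3°)) = 112.3 - j39.33 V
Step 2 — Sum components: V_total = 269.7 - j121.6 V.
Step 3 — Convert to polar: |V_total| = 295.8 V, ∠V_total = -24.3°.

V_total = 295.8∠-24.3° V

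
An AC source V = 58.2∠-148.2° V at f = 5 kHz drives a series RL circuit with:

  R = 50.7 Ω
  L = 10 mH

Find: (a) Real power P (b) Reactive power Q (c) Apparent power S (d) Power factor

Step 1 — Angular frequency: ω = 2π·f = 2π·5000 = 3.142e+04 rad/s.
Step 2 — Component impedances:
  R: Z = R = 50.7 Ω
  L: Z = jωL = j·3.142e+04·0.01 = 0 + j314.2 Ω
Step 3 — Series combination: Z_total = R + L = 50.7 + j314.2 Ω = 318.2∠80.8° Ω.
Step 4 — Source phasor: V = 58.2∠-148.2° V = -49.46 - j30.67 V.
Step 5 — Current: I = V / Z = -0.1199 + j0.1381 A = 0.1829∠131.0° A.
Step 6 — Complex power: S = V·I* = 1.696 + j10.51 VA.
Step 7 — Real power: P = Re(S) = 1.696 W.
Step 8 — Reactive power: Q = Im(S) = 10.51 VAR.
Step 9 — Apparent power: |S| = 10.64 VA.
Step 10 — Power factor: PF = P/|S| = 0.1593 (lagging).

(a) P = 1.696 W  (b) Q = 10.51 VAR  (c) S = 10.64 VA  (d) PF = 0.1593 (lagging)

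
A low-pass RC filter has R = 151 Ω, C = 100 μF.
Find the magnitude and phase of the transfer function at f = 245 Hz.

Step 1 — Angular frequency: ω = 2π·245 = 1539 rad/s.
Step 2 — Transfer function: H(jω) = 1/(1 + jωRC).
Step 3 — Denominator: 1 + jωRC = 1 + j·1539·151·0.0001 = 1 + j23.24.
Step 4 — H = 0.001847 - j0.04294.
Step 5 — Magnitude: |H| = 0.04298 (-27.3 dB); phase: φ = -87.5°.

|H| = 0.04298 (-27.3 dB), φ = -87.5°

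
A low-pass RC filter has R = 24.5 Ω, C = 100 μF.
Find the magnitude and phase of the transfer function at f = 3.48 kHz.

Step 1 — Angular frequency: ω = 2π·3480 = 2.187e+04 rad/s.
Step 2 — Transfer function: H(jω) = 1/(1 + jωRC).
Step 3 — Denominator: 1 + jωRC = 1 + j·2.187e+04·24.5·0.0001 = 1 + j53.57.
Step 4 — H = 0.0003483 - j0.01866.
Step 5 — Magnitude: |H| = 0.01866 (-34.6 dB); phase: φ = -88.9°.

|H| = 0.01866 (-34.6 dB), φ = -88.9°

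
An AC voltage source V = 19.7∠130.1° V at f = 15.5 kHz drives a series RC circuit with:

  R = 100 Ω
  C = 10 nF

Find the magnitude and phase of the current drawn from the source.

Step 1 — Angular frequency: ω = 2π·f = 2π·1.55e+04 = 9.739e+04 rad/s.
Step 2 — Component impedances:
  R: Z = R = 100 Ω
  C: Z = 1/(jωC) = -j/(ω·C) = 0 - j1027 Ω
Step 3 — Series combination: Z_total = R + C = 100 - j1027 Ω = 1032∠-84.4° Ω.
Step 4 — Source phasor: V = 19.7∠130.1° V = -12.69 + j15.07 V.
Step 5 — Ohm's law: I = V / Z_total = (-12.69 + j15.07) / (100 - j1027) = -0.01573 - j0.01083 A.
Step 6 — Convert to polar: |I| = 0.0191 A, ∠I = -145.5°.

I = 0.0191∠-145.5° A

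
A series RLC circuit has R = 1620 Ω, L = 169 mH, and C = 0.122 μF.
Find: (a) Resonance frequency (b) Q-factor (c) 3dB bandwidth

Step 1 — Resonance: ω₀ = 1/√(LC) = 1/√(0.169·1.22e-07) = 6964 rad/s.
Step 2 — f₀ = ω₀/(2π) = 1108 Hz.
Step 3 — Series Q: Q = ω₀L/R = 6964·0.169/1620 = 0.7265.
Step 4 — Bandwidth: Δω = ω₀/Q = 9586 rad/s; BW = Δω/(2π) = 1526 Hz.

(a) f₀ = 1108 Hz  (b) Q = 0.7265  (c) BW = 1526 Hz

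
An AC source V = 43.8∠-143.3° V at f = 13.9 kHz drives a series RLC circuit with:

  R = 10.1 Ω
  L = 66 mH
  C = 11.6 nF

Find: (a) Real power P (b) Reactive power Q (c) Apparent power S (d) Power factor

Step 1 — Angular frequency: ω = 2π·f = 2π·1.39e+04 = 8.734e+04 rad/s.
Step 2 — Component impedances:
  R: Z = R = 10.1 Ω
  L: Z = jωL = j·8.734e+04·0.066 = 0 + j5764 Ω
  C: Z = 1/(jωC) = -j/(ω·C) = 0 - j987.1 Ω
Step 3 — Series combination: Z_total = R + L + C = 10.1 + j4777 Ω = 4777∠89.9° Ω.
Step 4 — Source phasor: V = 43.8∠-143.3° V = -35.12 - j26.18 V.
Step 5 — Current: I = V / Z = -0.005495 + j0.00734 A = 0.009169∠126.8° A.
Step 6 — Complex power: S = V·I* = 0.0008491 + j0.4016 VA.
Step 7 — Real power: P = Re(S) = 0.0008491 W.
Step 8 — Reactive power: Q = Im(S) = 0.4016 VAR.
Step 9 — Apparent power: |S| = 0.4016 VA.
Step 10 — Power factor: PF = P/|S| = 0.002114 (lagging).

(a) P = 0.0008491 W  (b) Q = 0.4016 VAR  (c) S = 0.4016 VA  (d) PF = 0.002114 (lagging)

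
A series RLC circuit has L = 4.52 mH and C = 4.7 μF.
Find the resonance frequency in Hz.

Step 1 — Resonance condition Im(Z)=0 gives ω₀ = 1/√(LC).
Step 2 — ω₀ = 1/√(0.00452·4.7e-06) = 6861 rad/s.
Step 3 — f₀ = ω₀/(2π) = 1092 Hz.

f₀ = 1092 Hz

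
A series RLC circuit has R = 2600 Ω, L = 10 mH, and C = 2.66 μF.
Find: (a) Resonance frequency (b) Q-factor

Step 1 — Resonance condition Im(Z)=0 gives ω₀ = 1/√(LC).
Step 2 — ω₀ = 1/√(0.01·2.66e-06) = 6131 rad/s.
Step 3 — f₀ = ω₀/(2π) = 975.8 Hz.
Step 4 — Series Q: Q = ω₀L/R = 6131·0.01/2600 = 0.02358.

(a) f₀ = 975.8 Hz  (b) Q = 0.02358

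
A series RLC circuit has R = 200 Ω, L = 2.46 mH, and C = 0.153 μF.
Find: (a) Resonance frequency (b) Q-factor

Step 1 — Resonance condition Im(Z)=0 gives ω₀ = 1/√(LC).
Step 2 — ω₀ = 1/√(0.00246·1.53e-07) = 5.155e+04 rad/s.
Step 3 — f₀ = ω₀/(2π) = 8204 Hz.
Step 4 — Series Q: Q = ω₀L/R = 5.155e+04·0.00246/200 = 0.634.

(a) f₀ = 8204 Hz  (b) Q = 0.634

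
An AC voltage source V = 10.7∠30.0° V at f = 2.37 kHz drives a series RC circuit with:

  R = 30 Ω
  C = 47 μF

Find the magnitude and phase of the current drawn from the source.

Step 1 — Angular frequency: ω = 2π·f = 2π·2370 = 1.489e+04 rad/s.
Step 2 — Component impedances:
  R: Z = R = 30 Ω
  C: Z = 1/(jωC) = -j/(ω·C) = 0 - j1.429 Ω
Step 3 — Series combination: Z_total = R + C = 30 - j1.429 Ω = 30.03∠-2.7° Ω.
Step 4 — Source phasor: V = 10.7∠30.0° V = 9.266 + j5.35 V.
Step 5 — Ohm's law: I = V / Z_total = (9.266 + j5.35) / (30 - j1.429) = 0.2997 + j0.1926 A.
Step 6 — Convert to polar: |I| = 0.3563 A, ∠I = 32.7°.

I = 0.3563∠32.7° A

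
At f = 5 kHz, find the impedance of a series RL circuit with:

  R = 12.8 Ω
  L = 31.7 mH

Step 1 — Angular frequency: ω = 2π·f = 2π·5000 = 3.142e+04 rad/s.
Step 2 — Component impedances:
  R: Z = R = 12.8 Ω
  L: Z = jωL = j·3.142e+04·0.0317 = 0 + j995.9 Ω
Step 3 — Series combination: Z_total = R + L = 12.8 + j995.9 Ω = 996∠89.3° Ω.

Z = 12.8 + j995.9 Ω = 996∠89.3° Ω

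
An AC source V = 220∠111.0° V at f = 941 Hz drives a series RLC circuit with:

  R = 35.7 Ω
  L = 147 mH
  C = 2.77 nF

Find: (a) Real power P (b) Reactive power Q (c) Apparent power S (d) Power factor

Step 1 — Angular frequency: ω = 2π·f = 2π·941 = 5912 rad/s.
Step 2 — Component impedances:
  R: Z = R = 35.7 Ω
  L: Z = jωL = j·5912·0.147 = 0 + j869.1 Ω
  C: Z = 1/(jωC) = -j/(ω·C) = 0 - j6.106e+04 Ω
Step 3 — Series combination: Z_total = R + L + C = 35.7 - j6.019e+04 Ω = 6.019e+04∠-90.0° Ω.
Step 4 — Source phasor: V = 220∠111.0° V = -78.84 + j205.4 V.
Step 5 — Current: I = V / Z = -0.003413 - j0.001308 A = 0.003655∠-159.0° A.
Step 6 — Complex power: S = V·I* = 0.0004769 - j0.8041 VA.
Step 7 — Real power: P = Re(S) = 0.0004769 W.
Step 8 — Reactive power: Q = Im(S) = -0.8041 VAR.
Step 9 — Apparent power: |S| = 0.8041 VA.
Step 10 — Power factor: PF = P/|S| = 0.0005931 (leading).

(a) P = 0.0004769 W  (b) Q = -0.8041 VAR  (c) S = 0.8041 VA  (d) PF = 0.0005931 (leading)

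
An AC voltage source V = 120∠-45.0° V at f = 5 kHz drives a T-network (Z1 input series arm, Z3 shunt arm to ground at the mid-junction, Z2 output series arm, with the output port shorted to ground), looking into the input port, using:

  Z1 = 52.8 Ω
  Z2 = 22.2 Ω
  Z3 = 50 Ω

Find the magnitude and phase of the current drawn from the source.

Step 1 — Angular frequency: ω = 2π·f = 2π·5000 = 3.142e+04 rad/s.
Step 2 — Component impedances:
  Z1: Z = R = 52.8 Ω
  Z2: Z = R = 22.2 Ω
  Z3: Z = R = 50 Ω
Step 3 — With the output port shorted to ground, the output series arm Z2 runs from the junction to ground; the shunt arm Z3 also runs from the junction to ground. They appear in parallel: Z3 || Z2 = 15.37 Ω.
Step 4 — Series with input arm Z1: Z_in = Z1 + (Z3 || Z2) = 68.17 Ω = 68.17∠0.0° Ω.
Step 5 — Source phasor: V = 120∠-45.0° V = 84.85 - j84.85 V.
Step 6 — Ohm's law: I = V / Z_total = (84.85 - j84.85) / (68.17) = 1.245 - j1.245 A.
Step 7 — Convert to polar: |I| = 1.76 A, ∠I = -45.0°.

I = 1.76∠-45.0° A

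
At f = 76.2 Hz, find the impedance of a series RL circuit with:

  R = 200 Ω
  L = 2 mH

Step 1 — Angular frequency: ω = 2π·f = 2π·76.2 = 478.8 rad/s.
Step 2 — Component impedances:
  R: Z = R = 200 Ω
  L: Z = jωL = j·478.8·0.002 = 0 + j0.9576 Ω
Step 3 — Series combination: Z_total = R + L = 200 + j0.9576 Ω = 200∠0.3° Ω.

Z = 200 + j0.9576 Ω = 200∠0.3° Ω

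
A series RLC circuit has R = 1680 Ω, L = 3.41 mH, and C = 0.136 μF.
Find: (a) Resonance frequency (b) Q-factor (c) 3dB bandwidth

Step 1 — Resonance: ω₀ = 1/√(LC) = 1/√(0.00341·1.36e-07) = 4.644e+04 rad/s.
Step 2 — f₀ = ω₀/(2π) = 7390 Hz.
Step 3 — Series Q: Q = ω₀L/R = 4.644e+04·0.00341/1680 = 0.09425.
Step 4 — Bandwidth: Δω = ω₀/Q = 4.927e+05 rad/s; BW = Δω/(2π) = 7.841e+04 Hz.

(a) f₀ = 7390 Hz  (b) Q = 0.09425  (c) BW = 7.841e+04 Hz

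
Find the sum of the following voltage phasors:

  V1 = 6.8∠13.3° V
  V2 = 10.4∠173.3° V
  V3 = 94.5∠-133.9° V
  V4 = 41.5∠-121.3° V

Step 1 — Convert each phasor to rectangular form:
  V1 = 6.8·(cos(13.3°) + j·sin(13.3°)) = 6.618 + j1.564 V
  V2 = 10.4·(cos(173.3°) + j·sin(173.3°)) = -10.33 + j1.213 V
  V3 = 94.5·(cos(-133.9°) + j·sin(-133.9°)) = -65.53 - j68.09 V
  V4 = 41.5·(cos(-121.3°) + j·sin(-121.3°)) = -21.56 - j35.46 V
Step 2 — Sum components: V_total = -90.8 - j100.8 V.
Step 3 — Convert to polar: |V_total| = 135.6 V, ∠V_total = -132.0°.

V_total = 135.6∠-132.0° V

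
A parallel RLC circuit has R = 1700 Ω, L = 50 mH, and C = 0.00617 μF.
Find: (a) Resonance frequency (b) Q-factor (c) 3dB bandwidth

Step 1 — Resonance: ω₀ = 1/√(LC) = 1/√(0.05·6.17e-09) = 5.693e+04 rad/s.
Step 2 — f₀ = ω₀/(2π) = 9061 Hz.
Step 3 — Parallel Q: Q = R/(ω₀L) = 1700/(5.693e+04·0.05) = 0.5972.
Step 4 — Bandwidth: Δω = ω₀/Q = 9.534e+04 rad/s; BW = Δω/(2π) = 1.517e+04 Hz.

(a) f₀ = 9061 Hz  (b) Q = 0.5972  (c) BW = 1.517e+04 Hz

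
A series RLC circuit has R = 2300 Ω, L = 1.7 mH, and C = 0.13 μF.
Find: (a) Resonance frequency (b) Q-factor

Step 1 — Resonance condition Im(Z)=0 gives ω₀ = 1/√(LC).
Step 2 — ω₀ = 1/√(0.0017·1.3e-07) = 6.727e+04 rad/s.
Step 3 — f₀ = ω₀/(2π) = 1.071e+04 Hz.
Step 4 — Series Q: Q = ω₀L/R = 6.727e+04·0.0017/2300 = 0.04972.

(a) f₀ = 1.071e+04 Hz  (b) Q = 0.04972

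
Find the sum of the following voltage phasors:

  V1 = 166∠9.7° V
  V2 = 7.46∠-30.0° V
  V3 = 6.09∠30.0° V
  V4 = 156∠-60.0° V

Step 1 — Convert each phasor to rectangular form:
  V1 = 166·(cos(9.7°) + j·sin(9.7°)) = 163.6 + j27.97 V
  V2 = 7.46·(cos(-30.0°) + j·sin(-30.0°)) = 6.461 - j3.73 V
  V3 = 6.09·(cos(30.0°) + j·sin(30.0°)) = 5.274 + j3.045 V
  V4 = 156·(cos(-60.0°) + j·sin(-60.0°)) = 78 - j135.1 V
Step 2 — Sum components: V_total = 253.4 - j107.8 V.
Step 3 — Convert to polar: |V_total| = 275.3 V, ∠V_total = -23.1°.

V_total = 275.3∠-23.1° V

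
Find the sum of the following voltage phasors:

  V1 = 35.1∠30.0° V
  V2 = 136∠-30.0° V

Step 1 — Convert each phasor to rectangular form:
  V1 = 35.1·(cos(30.0°) + j·sin(30.0°)) = 30.4 + j17.55 V
  V2 = 136·(cos(-30.0°) + j·sin(-30.0°)) = 117.8 - j68 V
Step 2 — Sum components: V_total = 148.2 - j50.45 V.
Step 3 — Convert to polar: |V_total| = 156.5 V, ∠V_total = -18.8°.

V_total = 156.5∠-18.8° V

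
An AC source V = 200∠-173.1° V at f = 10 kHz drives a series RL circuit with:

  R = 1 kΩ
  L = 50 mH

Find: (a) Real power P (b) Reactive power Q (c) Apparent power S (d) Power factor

Step 1 — Angular frequency: ω = 2π·f = 2π·1e+04 = 6.283e+04 rad/s.
Step 2 — Component impedances:
  R: Z = R = 1000 Ω
  L: Z = jωL = j·6.283e+04·0.05 = 0 + j3142 Ω
Step 3 — Series combination: Z_total = R + L = 1000 + j3142 Ω = 3297∠72.3° Ω.
Step 4 — Source phasor: V = 200∠-173.1° V = -198.6 - j24.03 V.
Step 5 — Current: I = V / Z = -0.02521 + j0.05518 A = 0.06066∠114.6° A.
Step 6 — Complex power: S = V·I* = 3.68 + j11.56 VA.
Step 7 — Real power: P = Re(S) = 3.68 W.
Step 8 — Reactive power: Q = Im(S) = 11.56 VAR.
Step 9 — Apparent power: |S| = 12.13 VA.
Step 10 — Power factor: PF = P/|S| = 0.3033 (lagging).

(a) P = 3.68 W  (b) Q = 11.56 VAR  (c) S = 12.13 VA  (d) PF = 0.3033 (lagging)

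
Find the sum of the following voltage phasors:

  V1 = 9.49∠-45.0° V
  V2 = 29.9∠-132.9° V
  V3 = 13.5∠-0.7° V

Step 1 — Convert each phasor to rectangular form:
  V1 = 9.49·(cos(-45.0°) + j·sin(-45.0°)) = 6.71 - j6.71 V
  V2 = 29.9·(cos(-132.9°) + j·sin(-132.9°)) = -20.35 - j21.9 V
  V3 = 13.5·(cos(-0.7°) + j·sin(-0.7°)) = 13.5 - j0.1649 V
Step 2 — Sum components: V_total = -0.1441 - j28.78 V.
Step 3 — Convert to polar: |V_total| = 28.78 V, ∠V_total = -90.3°.

V_total = 28.78∠-90.3° V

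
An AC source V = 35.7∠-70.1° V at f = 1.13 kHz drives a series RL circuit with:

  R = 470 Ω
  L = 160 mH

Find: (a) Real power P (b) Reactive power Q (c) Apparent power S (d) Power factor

Step 1 — Angular frequency: ω = 2π·f = 2π·1130 = 7100 rad/s.
Step 2 — Component impedances:
  R: Z = R = 470 Ω
  L: Z = jωL = j·7100·0.16 = 0 + j1136 Ω
Step 3 — Series combination: Z_total = R + L = 470 + j1136 Ω = 1229∠67.5° Ω.
Step 4 — Source phasor: V = 35.7∠-70.1° V = 12.15 - j33.57 V.
Step 5 — Current: I = V / Z = -0.02145 - j0.01957 A = 0.02904∠-137.6° A.
Step 6 — Complex power: S = V·I* = 0.3963 + j0.9579 VA.
Step 7 — Real power: P = Re(S) = 0.3963 W.
Step 8 — Reactive power: Q = Im(S) = 0.9579 VAR.
Step 9 — Apparent power: |S| = 1.037 VA.
Step 10 — Power factor: PF = P/|S| = 0.3823 (lagging).

(a) P = 0.3963 W  (b) Q = 0.9579 VAR  (c) S = 1.037 VA  (d) PF = 0.3823 (lagging)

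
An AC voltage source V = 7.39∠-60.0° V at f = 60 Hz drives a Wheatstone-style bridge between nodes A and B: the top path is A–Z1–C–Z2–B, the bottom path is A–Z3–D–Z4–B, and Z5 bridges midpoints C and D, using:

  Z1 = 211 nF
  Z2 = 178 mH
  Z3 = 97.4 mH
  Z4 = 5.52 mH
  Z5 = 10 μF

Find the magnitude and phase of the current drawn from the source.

Step 1 — Angular frequency: ω = 2π·f = 2π·60 = 377 rad/s.
Step 2 — Component impedances:
  Z1: Z = 1/(jωC) = -j/(ω·C) = 0 - j1.257e+04 Ω
  Z2: Z = jωL = j·377·0.178 = 0 + j67.1 Ω
  Z3: Z = jωL = j·377·0.0974 = 0 + j36.72 Ω
  Z4: Z = jωL = j·377·0.00552 = 0 + j2.081 Ω
  Z5: Z = 1/(jωC) = -j/(ω·C) = 0 - j265.3 Ω
Step 3 — Bridge requires nodal analysis (the Z5 bridge couples midpoints C and D, so the two paths cannot be reduced to a simple series/parallel combination). Setting node B to ground and injecting 1 A at node A, the 3-node admittance system at A, C, D solves to V_A = Z_AB = 0 + j38.95 Ω = 38.95∠90.0° Ω.
Step 4 — Source phasor: V = 7.39∠-60.0° V = 3.695 - j6.4 V.
Step 5 — Ohm's law: I = V / Z_total = (3.695 - j6.4) / (0 + j38.95) = -0.1643 - j0.09487 A.
Step 6 — Convert to polar: |I| = 0.1897 A, ∠I = -150.0°.

I = 0.1897∠-150.0° A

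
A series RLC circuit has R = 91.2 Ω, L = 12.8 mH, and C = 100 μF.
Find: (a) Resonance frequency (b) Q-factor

Step 1 — Resonance condition Im(Z)=0 gives ω₀ = 1/√(LC).
Step 2 — ω₀ = 1/√(0.0128·0.0001) = 883.9 rad/s.
Step 3 — f₀ = ω₀/(2π) = 140.7 Hz.
Step 4 — Series Q: Q = ω₀L/R = 883.9·0.0128/91.2 = 0.1241.

(a) f₀ = 140.7 Hz  (b) Q = 0.1241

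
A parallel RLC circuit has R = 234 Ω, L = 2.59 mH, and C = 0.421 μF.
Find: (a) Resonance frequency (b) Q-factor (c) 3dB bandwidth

Step 1 — Resonance: ω₀ = 1/√(LC) = 1/√(0.00259·4.21e-07) = 3.028e+04 rad/s.
Step 2 — f₀ = ω₀/(2π) = 4820 Hz.
Step 3 — Parallel Q: Q = R/(ω₀L) = 234/(3.028e+04·0.00259) = 2.983.
Step 4 — Bandwidth: Δω = ω₀/Q = 1.015e+04 rad/s; BW = Δω/(2π) = 1616 Hz.

(a) f₀ = 4820 Hz  (b) Q = 2.983  (c) BW = 1616 Hz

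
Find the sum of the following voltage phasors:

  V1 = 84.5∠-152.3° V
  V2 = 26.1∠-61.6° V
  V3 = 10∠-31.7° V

Step 1 — Convert each phasor to rectangular form:
  V1 = 84.5·(cos(-152.3°) + j·sin(-152.3°)) = -74.82 - j39.28 V
  V2 = 26.1·(cos(-61.6°) + j·sin(-61.6°)) = 12.41 - j22.96 V
  V3 = 10·(cos(-31.7°) + j·sin(-31.7°)) = 8.508 - j5.255 V
Step 2 — Sum components: V_total = -53.89 - j67.49 V.
Step 3 — Convert to polar: |V_total| = 86.37 V, ∠V_total = -128.6°.

V_total = 86.37∠-128.6° V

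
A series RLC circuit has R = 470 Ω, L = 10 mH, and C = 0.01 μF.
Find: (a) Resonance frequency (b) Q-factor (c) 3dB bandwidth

Step 1 — Resonance condition Im(Z)=0 gives ω₀ = 1/√(LC).
Step 2 — ω₀ = 1/√(0.01·1e-08) = 1e+05 rad/s.
Step 3 — f₀ = ω₀/(2π) = 1.592e+04 Hz.
Step 4 — Series Q: Q = ω₀L/R = 1e+05·0.01/470 = 2.128.
Step 5 — 3dB bandwidth: Δω = ω₀/Q = 4.7e+04 rad/s; BW = Δω/(2π) = 7480 Hz.

(a) f₀ = 1.592e+04 Hz  (b) Q = 2.128  (c) BW = 7480 Hz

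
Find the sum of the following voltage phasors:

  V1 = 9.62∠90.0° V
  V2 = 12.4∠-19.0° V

Step 1 — Convert each phasor to rectangular form:
  V1 = 9.62·(cos(90.0°) + j·sin(90.0°)) = 0 + j9.62 V
  V2 = 12.4·(cos(-19.0°) + j·sin(-19.0°)) = 11.72 - j4.037 V
Step 2 — Sum components: V_total = 11.72 + j5.583 V.
Step 3 — Convert to polar: |V_total| = 12.99 V, ∠V_total = 25.5°.

V_total = 12.99∠25.5° V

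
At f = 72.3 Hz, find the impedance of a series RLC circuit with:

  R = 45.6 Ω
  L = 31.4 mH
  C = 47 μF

Step 1 — Angular frequency: ω = 2π·f = 2π·72.3 = 454.3 rad/s.
Step 2 — Component impedances:
  R: Z = R = 45.6 Ω
  L: Z = jωL = j·454.3·0.0314 = 0 + j14.26 Ω
  C: Z = 1/(jωC) = -j/(ω·C) = 0 - j46.84 Ω
Step 3 — Series combination: Z_total = R + L + C = 45.6 - j32.57 Ω = 56.04∠-35.5° Ω.

Z = 45.6 - j32.57 Ω = 56.04∠-35.5° Ω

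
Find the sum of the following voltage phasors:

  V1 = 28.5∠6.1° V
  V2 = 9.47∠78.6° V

Step 1 — Convert each phasor to rectangular form:
  V1 = 28.5·(cos(6.1°) + j·sin(6.1°)) = 28.34 + j3.029 V
  V2 = 9.47·(cos(78.6°) + j·sin(78.6°)) = 1.872 + j9.283 V
Step 2 — Sum components: V_total = 30.21 + j12.31 V.
Step 3 — Convert to polar: |V_total| = 32.62 V, ∠V_total = 22.2°.

V_total = 32.62∠22.2° V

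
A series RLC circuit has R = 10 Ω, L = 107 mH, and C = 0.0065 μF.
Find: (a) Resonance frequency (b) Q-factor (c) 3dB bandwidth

Step 1 — Resonance condition Im(Z)=0 gives ω₀ = 1/√(LC).
Step 2 — ω₀ = 1/√(0.107·6.5e-09) = 3.792e+04 rad/s.
Step 3 — f₀ = ω₀/(2π) = 6035 Hz.
Step 4 — Series Q: Q = ω₀L/R = 3.792e+04·0.107/10 = 405.7.
Step 5 — 3dB bandwidth: Δω = ω₀/Q = 93.46 rad/s; BW = Δω/(2π) = 14.87 Hz.

(a) f₀ = 6035 Hz  (b) Q = 405.7  (c) BW = 14.87 Hz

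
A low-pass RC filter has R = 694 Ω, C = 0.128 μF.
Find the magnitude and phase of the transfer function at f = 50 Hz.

Step 1 — Angular frequency: ω = 2π·50 = 314.2 rad/s.
Step 2 — Transfer function: H(jω) = 1/(1 + jωRC).
Step 3 — Denominator: 1 + jωRC = 1 + j·314.2·694·1.28e-07 = 1 + j0.02791.
Step 4 — H = 0.9992 - j0.02789.
Step 5 — Magnitude: |H| = 0.9996 (-0.0 dB); phase: φ = -1.6°.

|H| = 0.9996 (-0.0 dB), φ = -1.6°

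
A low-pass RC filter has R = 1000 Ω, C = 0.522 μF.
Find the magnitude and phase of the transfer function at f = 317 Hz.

Step 1 — Angular frequency: ω = 2π·317 = 1992 rad/s.
Step 2 — Transfer function: H(jω) = 1/(1 + jωRC).
Step 3 — Denominator: 1 + jωRC = 1 + j·1992·1000·5.22e-07 = 1 + j1.04.
Step 4 — H = 0.4805 - j0.4996.
Step 5 — Magnitude: |H| = 0.6932 (-3.2 dB); phase: φ = -46.1°.

|H| = 0.6932 (-3.2 dB), φ = -46.1°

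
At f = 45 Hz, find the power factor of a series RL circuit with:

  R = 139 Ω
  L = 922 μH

Step 1 — Angular frequency: ω = 2π·f = 2π·45 = 282.7 rad/s.
Step 2 — Component impedances:
  R: Z = R = 139 Ω
  L: Z = jωL = j·282.7·0.000922 = 0 + j0.2607 Ω
Step 3 — Series combination: Z_total = R + L = 139 + j0.2607 Ω = 139∠0.1° Ω.
Step 4 — Power factor: PF = cos(φ) = Re(Z)/|Z| = 139/139 = 1.
Step 5 — Type: Im(Z) = 0.2607 ⇒ lagging (phase φ = 0.1°).

PF = 1 (lagging, φ = 0.1°)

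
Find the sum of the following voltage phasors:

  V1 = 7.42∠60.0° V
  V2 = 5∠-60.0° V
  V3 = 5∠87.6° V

Step 1 — Convert each phasor to rectangular form:
  V1 = 7.42·(cos(60.0°) + j·sin(60.0°)) = 3.71 + j6.426 V
  V2 = 5·(cos(-60.0°) + j·sin(-60.0°)) = 2.5 - j4.33 V
  V3 = 5·(cos(87.6°) + j·sin(87.6°)) = 0.2094 + j4.996 V
Step 2 — Sum components: V_total = 6.419 + j7.091 V.
Step 3 — Convert to polar: |V_total| = 9.565 V, ∠V_total = 47.8°.

V_total = 9.565∠47.8° V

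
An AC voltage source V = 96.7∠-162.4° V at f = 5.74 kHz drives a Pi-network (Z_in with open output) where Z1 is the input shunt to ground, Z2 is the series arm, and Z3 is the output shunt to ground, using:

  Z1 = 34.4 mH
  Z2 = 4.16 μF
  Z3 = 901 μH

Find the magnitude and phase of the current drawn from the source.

Step 1 — Angular frequency: ω = 2π·f = 2π·5740 = 3.607e+04 rad/s.
Step 2 — Component impedances:
  Z1: Z = jωL = j·3.607e+04·0.0344 = 0 + j1241 Ω
  Z2: Z = 1/(jωC) = -j/(ω·C) = 0 - j6.665 Ω
  Z3: Z = jωL = j·3.607e+04·0.000901 = 0 + j32.5 Ω
Step 3 — With open output, the series arm Z2 and the output shunt Z3 appear in series to ground: Z2 + Z3 = 0 + j25.83 Ω.
Step 4 — Parallel with input shunt Z1: Z_in = Z1 || (Z2 + Z3) = 0 + j25.3 Ω = 25.3∠90.0° Ω.
Step 5 — Source phasor: V = 96.7∠-162.4° V = -92.17 - j29.24 V.
Step 6 — Ohm's law: I = V / Z_total = (-92.17 - j29.24) / (0 + j25.3) = -1.156 + j3.643 A.
Step 7 — Convert to polar: |I| = 3.822 A, ∠I = 107.6°.

I = 3.822∠107.6° A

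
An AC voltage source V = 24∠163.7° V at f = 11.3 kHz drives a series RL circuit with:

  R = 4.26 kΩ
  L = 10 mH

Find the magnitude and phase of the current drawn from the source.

Step 1 — Angular frequency: ω = 2π·f = 2π·1.13e+04 = 7.1e+04 rad/s.
Step 2 — Component impedances:
  R: Z = R = 4260 Ω
  L: Z = jωL = j·7.1e+04·0.01 = 0 + j710 Ω
Step 3 — Series combination: Z_total = R + L = 4260 + j710 Ω = 4319∠9.5° Ω.
Step 4 — Source phasor: V = 24∠163.7° V = -23.04 + j6.736 V.
Step 5 — Ohm's law: I = V / Z_total = (-23.04 + j6.736) / (4260 + j710) = -0.005005 + j0.002415 A.
Step 6 — Convert to polar: |I| = 0.005557 A, ∠I = 154.2°.

I = 0.005557∠154.2° A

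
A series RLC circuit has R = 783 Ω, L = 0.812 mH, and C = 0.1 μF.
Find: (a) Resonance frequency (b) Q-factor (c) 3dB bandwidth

Step 1 — Resonance condition Im(Z)=0 gives ω₀ = 1/√(LC).
Step 2 — ω₀ = 1/√(0.000812·1e-07) = 1.11e+05 rad/s.
Step 3 — f₀ = ω₀/(2π) = 1.766e+04 Hz.
Step 4 — Series Q: Q = ω₀L/R = 1.11e+05·0.000812/783 = 0.1151.
Step 5 — 3dB bandwidth: Δω = ω₀/Q = 9.643e+05 rad/s; BW = Δω/(2π) = 1.535e+05 Hz.

(a) f₀ = 1.766e+04 Hz  (b) Q = 0.1151  (c) BW = 1.535e+05 Hz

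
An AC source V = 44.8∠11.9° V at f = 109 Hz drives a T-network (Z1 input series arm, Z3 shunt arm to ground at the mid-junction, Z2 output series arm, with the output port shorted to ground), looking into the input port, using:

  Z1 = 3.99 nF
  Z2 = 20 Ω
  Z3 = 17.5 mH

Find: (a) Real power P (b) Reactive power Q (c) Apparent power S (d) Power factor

Step 1 — Angular frequency: ω = 2π·f = 2π·109 = 684.9 rad/s.
Step 2 — Component impedances:
  Z1: Z = 1/(jωC) = -j/(ω·C) = 0 - j3.659e+05 Ω
  Z2: Z = R = 20 Ω
  Z3: Z = jωL = j·684.9·0.0175 = 0 + j11.99 Ω
Step 3 — With the output port shorted to ground, the output series arm Z2 runs from the junction to ground; the shunt arm Z3 also runs from the junction to ground. They appear in parallel: Z3 || Z2 = 5.284 + j8.818 Ω.
Step 4 — Series with input arm Z1: Z_in = Z1 + (Z3 || Z2) = 5.284 - j3.659e+05 Ω = 3.659e+05∠-90.0° Ω.
Step 5 — Source phasor: V = 44.8∠11.9° V = 43.84 + j9.238 V.
Step 6 — Current: I = V / Z = -2.524e-05 + j0.0001198 A = 0.0001224∠101.9° A.
Step 7 — Complex power: S = V·I* = 7.92e-08 - j0.005485 VA.
Step 8 — Real power: P = Re(S) = 7.92e-08 W.
Step 9 — Reactive power: Q = Im(S) = -0.005485 VAR.
Step 10 — Apparent power: |S| = 0.005485 VA.
Step 11 — Power factor: PF = P/|S| = 1.444e-05 (leading).

(a) P = 7.92e-08 W  (b) Q = -0.005485 VAR  (c) S = 0.005485 VA  (d) PF = 1.444e-05 (leading)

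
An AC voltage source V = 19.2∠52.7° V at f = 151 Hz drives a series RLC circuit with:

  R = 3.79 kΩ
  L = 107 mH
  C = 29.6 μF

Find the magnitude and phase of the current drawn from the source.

Step 1 — Angular frequency: ω = 2π·f = 2π·151 = 948.8 rad/s.
Step 2 — Component impedances:
  R: Z = R = 3790 Ω
  L: Z = jωL = j·948.8·0.107 = 0 + j101.5 Ω
  C: Z = 1/(jωC) = -j/(ω·C) = 0 - j35.61 Ω
Step 3 — Series combination: Z_total = R + L + C = 3790 + j65.91 Ω = 3791∠1.0° Ω.
Step 4 — Source phasor: V = 19.2∠52.7° V = 11.63 + j15.27 V.
Step 5 — Ohm's law: I = V / Z_total = (11.63 + j15.27) / (3790 + j65.91) = 0.003139 + j0.003975 A.
Step 6 — Convert to polar: |I| = 0.005065 A, ∠I = 51.7°.

I = 0.005065∠51.7° A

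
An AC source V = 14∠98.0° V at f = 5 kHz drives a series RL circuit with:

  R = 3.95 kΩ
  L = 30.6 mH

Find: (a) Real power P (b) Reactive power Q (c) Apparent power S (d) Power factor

Step 1 — Angular frequency: ω = 2π·f = 2π·5000 = 3.142e+04 rad/s.
Step 2 — Component impedances:
  R: Z = R = 3950 Ω
  L: Z = jωL = j·3.142e+04·0.0306 = 0 + j961.3 Ω
Step 3 — Series combination: Z_total = R + L = 3950 + j961.3 Ω = 4065∠13.7° Ω.
Step 4 — Source phasor: V = 14∠98.0° V = -1.948 + j13.86 V.
Step 5 — Current: I = V / Z = 0.0003407 + j0.003427 A = 0.003444∠84.3° A.
Step 6 — Complex power: S = V·I* = 0.04685 + j0.0114 VA.
Step 7 — Real power: P = Re(S) = 0.04685 W.
Step 8 — Reactive power: Q = Im(S) = 0.0114 VAR.
Step 9 — Apparent power: |S| = 0.04821 VA.
Step 10 — Power factor: PF = P/|S| = 0.9716 (lagging).

(a) P = 0.04685 W  (b) Q = 0.0114 VAR  (c) S = 0.04821 VA  (d) PF = 0.9716 (lagging)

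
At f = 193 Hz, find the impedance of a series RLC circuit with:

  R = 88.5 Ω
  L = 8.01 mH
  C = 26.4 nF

Step 1 — Angular frequency: ω = 2π·f = 2π·193 = 1213 rad/s.
Step 2 — Component impedances:
  R: Z = R = 88.5 Ω
  L: Z = jωL = j·1213·0.00801 = 0 + j9.713 Ω
  C: Z = 1/(jωC) = -j/(ω·C) = 0 - j3.124e+04 Ω
Step 3 — Series combination: Z_total = R + L + C = 88.5 - j3.123e+04 Ω = 3.123e+04∠-89.8° Ω.

Z = 88.5 - j3.123e+04 Ω = 3.123e+04∠-89.8° Ω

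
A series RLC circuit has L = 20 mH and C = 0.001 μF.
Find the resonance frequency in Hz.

Step 1 — Resonance condition Im(Z)=0 gives ω₀ = 1/√(LC).
Step 2 — ω₀ = 1/√(0.02·1e-09) = 2.236e+05 rad/s.
Step 3 — f₀ = ω₀/(2π) = 3.559e+04 Hz.

f₀ = 3.559e+04 Hz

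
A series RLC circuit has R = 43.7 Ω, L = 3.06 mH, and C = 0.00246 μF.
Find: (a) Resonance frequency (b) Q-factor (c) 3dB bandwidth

Step 1 — Resonance condition Im(Z)=0 gives ω₀ = 1/√(LC).
Step 2 — ω₀ = 1/√(0.00306·2.46e-09) = 3.645e+05 rad/s.
Step 3 — f₀ = ω₀/(2π) = 5.801e+04 Hz.
Step 4 — Series Q: Q = ω₀L/R = 3.645e+05·0.00306/43.7 = 25.52.
Step 5 — 3dB bandwidth: Δω = ω₀/Q = 1.428e+04 rad/s; BW = Δω/(2π) = 2273 Hz.

(a) f₀ = 5.801e+04 Hz  (b) Q = 25.52  (c) BW = 2273 Hz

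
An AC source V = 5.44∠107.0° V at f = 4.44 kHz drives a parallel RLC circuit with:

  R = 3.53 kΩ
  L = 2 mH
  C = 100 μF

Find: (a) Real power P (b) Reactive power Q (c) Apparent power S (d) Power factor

Step 1 — Angular frequency: ω = 2π·f = 2π·4440 = 2.79e+04 rad/s.
Step 2 — Component impedances:
  R: Z = R = 3530 Ω
  L: Z = jωL = j·2.79e+04·0.002 = 0 + j55.79 Ω
  C: Z = 1/(jωC) = -j/(ω·C) = 0 - j0.3585 Ω
Step 3 — Parallel combination: 1/Z_total = 1/R + 1/L + 1/C; Z_total = 3.687e-05 - j0.3608 Ω = 0.3608∠-90.0° Ω.
Step 4 — Source phasor: V = 5.44∠107.0° V = -1.591 + j5.202 V.
Step 5 — Current: I = V / Z = -14.42 - j4.407 A = 15.08∠-163.0° A.
Step 6 — Complex power: S = V·I* = 0.008383 - j82.03 VA.
Step 7 — Real power: P = Re(S) = 0.008383 W.
Step 8 — Reactive power: Q = Im(S) = -82.03 VAR.
Step 9 — Apparent power: |S| = 82.03 VA.
Step 10 — Power factor: PF = P/|S| = 0.0001022 (leading).

(a) P = 0.008383 W  (b) Q = -82.03 VAR  (c) S = 82.03 VA  (d) PF = 0.0001022 (leading)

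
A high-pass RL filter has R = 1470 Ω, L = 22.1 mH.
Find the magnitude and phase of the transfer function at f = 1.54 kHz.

Step 1 — Angular frequency: ω = 2π·1540 = 9676 rad/s.
Step 2 — Transfer function: H(jω) = jωL/(R + jωL).
Step 3 — Numerator jωL = j·213.8; denominator R + jωL = 1470 + j213.8.
Step 4 — H = 0.02072 + j0.1425.
Step 5 — Magnitude: |H| = 0.144 (-16.8 dB); phase: φ = 81.7°.

|H| = 0.144 (-16.8 dB), φ = 81.7°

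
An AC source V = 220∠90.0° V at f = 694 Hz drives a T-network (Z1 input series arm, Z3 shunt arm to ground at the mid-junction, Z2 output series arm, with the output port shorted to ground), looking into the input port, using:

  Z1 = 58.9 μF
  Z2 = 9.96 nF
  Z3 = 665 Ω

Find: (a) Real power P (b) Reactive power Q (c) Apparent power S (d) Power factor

Step 1 — Angular frequency: ω = 2π·f = 2π·694 = 4361 rad/s.
Step 2 — Component impedances:
  Z1: Z = 1/(jωC) = -j/(ω·C) = 0 - j3.894 Ω
  Z2: Z = 1/(jωC) = -j/(ω·C) = 0 - j2.303e+04 Ω
  Z3: Z = R = 665 Ω
Step 3 — With the output port shorted to ground, the output series arm Z2 runs from the junction to ground; the shunt arm Z3 also runs from the junction to ground. They appear in parallel: Z3 || Z2 = 664.4 - j19.19 Ω.
Step 4 — Series with input arm Z1: Z_in = Z1 + (Z3 || Z2) = 664.4 - j23.08 Ω = 664.8∠-2.0° Ω.
Step 5 — Source phasor: V = 220∠90.0° V = 0 + j220 V.
Step 6 — Current: I = V / Z = -0.01149 + j0.3307 A = 0.3309∠92.0° A.
Step 7 — Complex power: S = V·I* = 72.75 - j2.528 VA.
Step 8 — Real power: P = Re(S) = 72.75 W.
Step 9 — Reactive power: Q = Im(S) = -2.528 VAR.
Step 10 — Apparent power: |S| = 72.8 VA.
Step 11 — Power factor: PF = P/|S| = 0.9994 (leading).

(a) P = 72.75 W  (b) Q = -2.528 VAR  (c) S = 72.8 VA  (d) PF = 0.9994 (leading)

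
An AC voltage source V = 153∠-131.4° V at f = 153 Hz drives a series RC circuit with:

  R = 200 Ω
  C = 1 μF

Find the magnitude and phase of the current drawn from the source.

Step 1 — Angular frequency: ω = 2π·f = 2π·153 = 961.3 rad/s.
Step 2 — Component impedances:
  R: Z = R = 200 Ω
  C: Z = 1/(jωC) = -j/(ω·C) = 0 - j1040 Ω
Step 3 — Series combination: Z_total = R + C = 200 - j1040 Ω = 1059∠-79.1° Ω.
Step 4 — Source phasor: V = 153∠-131.4° V = -101.2 - j114.8 V.
Step 5 — Ohm's law: I = V / Z_total = (-101.2 - j114.8) / (200 - j1040) = 0.08836 - j0.1143 A.
Step 6 — Convert to polar: |I| = 0.1444 A, ∠I = -52.3°.

I = 0.1444∠-52.3° A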